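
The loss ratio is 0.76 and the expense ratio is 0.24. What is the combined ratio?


Combined ratio = loss ratio + expense ratio
= 0.76 + 0.24
= 1.0


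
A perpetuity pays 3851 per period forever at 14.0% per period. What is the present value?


PV = PMT / i
= 3851 / 0.14
= 27507.1429


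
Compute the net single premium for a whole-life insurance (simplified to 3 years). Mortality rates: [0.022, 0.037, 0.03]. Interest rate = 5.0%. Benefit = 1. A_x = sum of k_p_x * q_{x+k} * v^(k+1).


v = 0.952381
Year 0: k_p_x=1.0, q=0.022, term=0.020952
Year 1: k_p_x=0.978, q=0.037, term=0.032822
Year 2: k_p_x=0.941814, q=0.03, term=0.024407
A_x = 0.0782


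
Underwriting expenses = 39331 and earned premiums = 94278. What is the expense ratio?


Expense ratio = expenses / premiums
= 39331 / 94278
= 0.4172


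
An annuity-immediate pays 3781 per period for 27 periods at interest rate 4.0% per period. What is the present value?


PV = PMT * (1 - (1+i)^(-n)) / i
= 3781 * (1 - (1+0.04)^(-27)) / 0.04
= 3781 * (1 - 0.346817) / 0.04
= 3781 * 16.329586
= 61742.1637


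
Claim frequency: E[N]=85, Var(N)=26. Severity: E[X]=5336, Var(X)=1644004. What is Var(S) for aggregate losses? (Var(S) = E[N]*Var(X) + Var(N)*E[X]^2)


Var(S) = E[N]*Var(X) + Var(N)*E[X]^2
= 85*1644004 + 26*5336^2
= 139740340 + 740295296
= 8.8004e+08


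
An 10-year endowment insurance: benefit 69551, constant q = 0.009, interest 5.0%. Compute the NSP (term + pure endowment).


Term component = 4659.1942
Pure endowment = 10_p_x * v^10 * benefit = 0.913559 * 0.613913 * 69551 = 39007.3936
NSP = 43666.5878


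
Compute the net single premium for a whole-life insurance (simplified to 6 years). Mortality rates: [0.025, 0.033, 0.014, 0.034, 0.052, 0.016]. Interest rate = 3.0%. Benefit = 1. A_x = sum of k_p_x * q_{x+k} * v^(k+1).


v = 0.970874
Year 0: k_p_x=1.0, q=0.025, term=0.024272
Year 1: k_p_x=0.975, q=0.033, term=0.030328
Year 2: k_p_x=0.942825, q=0.014, term=0.012079
Year 3: k_p_x=0.929625, q=0.034, term=0.028083
Year 4: k_p_x=0.898018, q=0.052, term=0.040281
Year 5: k_p_x=0.851321, q=0.016, term=0.011407
A_x = 0.1465


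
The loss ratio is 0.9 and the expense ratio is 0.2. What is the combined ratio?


Combined ratio = loss ratio + expense ratio
= 0.9 + 0.2
= 1.1


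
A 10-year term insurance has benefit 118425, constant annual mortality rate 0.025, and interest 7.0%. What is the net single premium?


NSP = benefit * sum_{k=0}^{n-1} k_p_x * q * v^(k+1)
With constant q=0.025, v=0.934579
Sum = 0.159304
NSP = 118425 * 0.159304
= 18865.5197


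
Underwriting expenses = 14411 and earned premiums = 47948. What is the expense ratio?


Expense ratio = expenses / premiums
= 14411 / 47948
= 0.3006


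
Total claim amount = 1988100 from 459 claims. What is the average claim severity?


severity = total / number
= 1988100 / 459
= 4331.3725


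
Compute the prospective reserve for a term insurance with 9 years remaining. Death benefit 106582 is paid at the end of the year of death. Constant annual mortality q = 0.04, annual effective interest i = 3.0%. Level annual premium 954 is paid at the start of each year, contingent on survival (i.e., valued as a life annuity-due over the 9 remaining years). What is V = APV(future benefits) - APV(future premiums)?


v = 1/(1+i) = 0.970874
APV(future benefits) per unit = sum_{k=0}^{8} k_p_x * q * v^(k+1) = 0.268132
APV(future benefits) = 106582 * 0.268132 = 28578.0057
Life annuity-due factor ä_{x:9} = sum_{k=0}^{8} k_p_x * v^k = 6.90439
APV(future premiums) = 954 * 6.90439 = 6586.7876
V = 28578.0057 - 6586.7876
= 21991.2181


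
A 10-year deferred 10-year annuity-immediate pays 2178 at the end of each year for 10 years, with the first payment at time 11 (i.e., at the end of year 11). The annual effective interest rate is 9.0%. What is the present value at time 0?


PV at time 10 of the 10-year annuity-immediate:
a_n = 2178 * (1-(1+0.09)^(-10))/0.09 = 13977.6585
Discount back 10 years to time 0:
PV = 13977.6585 * (1+0.09)^(-10)
= 13977.6585 * 0.422411
= 5904.314


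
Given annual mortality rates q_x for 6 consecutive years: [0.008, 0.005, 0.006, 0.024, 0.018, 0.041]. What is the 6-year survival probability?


p_k = 1 - q_k for each year
Survival = product of (1 - q_k)
= 0.992 * 0.995 * 0.994 * 0.976 * 0.982 * 0.959
= 0.9018


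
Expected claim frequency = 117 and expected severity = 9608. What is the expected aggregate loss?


E[S] = E[N] * E[X]
= 117 * 9608
= 1.1241e+06


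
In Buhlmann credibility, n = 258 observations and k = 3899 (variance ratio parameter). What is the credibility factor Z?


Z = n / (n + k)
= 258 / (258 + 3899)
= 258 / 4157
= 0.0621


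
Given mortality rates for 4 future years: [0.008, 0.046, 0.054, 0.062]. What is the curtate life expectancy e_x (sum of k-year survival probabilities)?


e_x = sum_{k=1}^{n} k_p_x
k_p_x values:
  1_p_x = 0.992
  2_p_x = 0.946368
  3_p_x = 0.895264
  4_p_x = 0.839758
e_x = 3.6734


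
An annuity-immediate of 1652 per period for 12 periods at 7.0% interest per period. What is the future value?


FV = PMT * ((1+i)^n - 1) / i
= 1652 * ((1.07)^12 - 1) / 0.07
= 1652 * (2.252192 - 1) / 0.07
= 29551.7215


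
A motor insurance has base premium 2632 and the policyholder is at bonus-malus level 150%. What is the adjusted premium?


adjusted = base * BM_level / 100
= 2632 * 150 / 100
= 2632 * 1.5
= 3948.0


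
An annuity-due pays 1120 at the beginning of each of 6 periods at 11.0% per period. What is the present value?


PV_due = PMT * (1-(1+i)^(-n))/i * (1+i)
PV_immediate = 4738.2024
PV_due = 4738.2024 * 1.11
= 5259.4047


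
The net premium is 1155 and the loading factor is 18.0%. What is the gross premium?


Gross = net * (1 + loading)
= 1155 * (1 + 0.18)
= 1155 * 1.18
= 1362.9


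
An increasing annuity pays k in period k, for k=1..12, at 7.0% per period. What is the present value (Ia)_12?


(Ia)_n = sum_{k=1}^{n} k * v^k, v = 1/(1+i)
v = 0.934579
Sum computed term by term:
(Ia)_12 = 45.2933


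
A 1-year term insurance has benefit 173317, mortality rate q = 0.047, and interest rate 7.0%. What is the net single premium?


NSP = benefit * q * v
v = 1/(1+i) = 0.934579
NSP = 173317 * 0.047 * 0.934579
= 7612.9897


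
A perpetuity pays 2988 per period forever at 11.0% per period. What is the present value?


PV = PMT / i
= 2988 / 0.11
= 27163.6364


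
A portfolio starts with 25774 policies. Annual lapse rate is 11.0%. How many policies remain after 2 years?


remaining = initial * (1 - lapse)^years
= 25774 * (1 - 0.11)^2
= 25774 * 0.7921
= 20415.5854


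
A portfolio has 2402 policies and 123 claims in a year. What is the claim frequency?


frequency = claims / policies
= 123 / 2402
= 0.0512


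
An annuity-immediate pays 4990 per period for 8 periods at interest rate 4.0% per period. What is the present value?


PV = PMT * (1 - (1+i)^(-n)) / i
= 4990 * (1 - (1+0.04)^(-8)) / 0.04
= 4990 * (1 - 0.73069) / 0.04
= 4990 * 6.732745
= 33596.3969


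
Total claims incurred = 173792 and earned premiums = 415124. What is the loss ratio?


Loss ratio = claims / premiums
= 173792 / 415124
= 0.4187


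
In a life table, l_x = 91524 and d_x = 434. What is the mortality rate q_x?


q_x = d_x / l_x
= 434 / 91524
= 0.0047


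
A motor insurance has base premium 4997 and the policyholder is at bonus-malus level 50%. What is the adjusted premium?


adjusted = base * BM_level / 100
= 4997 * 50 / 100
= 4997 * 0.5
= 2498.5


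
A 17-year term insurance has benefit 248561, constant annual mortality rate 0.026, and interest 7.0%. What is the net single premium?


NSP = benefit * sum_{k=0}^{n-1} k_p_x * q * v^(k+1)
With constant q=0.026, v=0.934579
Sum = 0.216046
NSP = 248561 * 0.216046
= 53700.6098


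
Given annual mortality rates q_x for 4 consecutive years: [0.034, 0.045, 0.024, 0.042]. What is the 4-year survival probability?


p_k = 1 - q_k for each year
Survival = product of (1 - q_k)
= 0.966 * 0.955 * 0.976 * 0.958
= 0.8626


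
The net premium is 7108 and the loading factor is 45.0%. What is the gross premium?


Gross = net * (1 + loading)
= 7108 * (1 + 0.45)
= 7108 * 1.45
= 10306.6


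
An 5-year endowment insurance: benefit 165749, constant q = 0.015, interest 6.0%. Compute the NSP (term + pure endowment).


Term component = 10181.2944
Pure endowment = 5_p_x * v^5 * benefit = 0.927217 * 0.747258 * 165749 = 114842.5278
NSP = 125023.8222


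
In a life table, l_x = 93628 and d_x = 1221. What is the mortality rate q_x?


q_x = d_x / l_x
= 1221 / 93628
= 0.013


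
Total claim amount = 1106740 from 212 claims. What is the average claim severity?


severity = total / number
= 1106740 / 212
= 5220.4717


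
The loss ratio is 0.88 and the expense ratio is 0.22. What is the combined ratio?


Combined ratio = loss ratio + expense ratio
= 0.88 + 0.22
= 1.1


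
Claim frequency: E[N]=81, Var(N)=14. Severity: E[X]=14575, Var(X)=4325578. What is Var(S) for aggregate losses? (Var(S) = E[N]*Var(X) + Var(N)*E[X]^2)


Var(S) = E[N]*Var(X) + Var(N)*E[X]^2
= 81*4325578 + 14*14575^2
= 350371818 + 2974028750
= 3.3244e+09


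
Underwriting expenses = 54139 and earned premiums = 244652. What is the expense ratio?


Expense ratio = expenses / premiums
= 54139 / 244652
= 0.2213


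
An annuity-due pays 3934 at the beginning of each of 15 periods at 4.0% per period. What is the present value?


PV_due = PMT * (1-(1+i)^(-n))/i * (1+i)
PV_immediate = 43739.7362
PV_due = 43739.7362 * 1.04
= 45489.3256


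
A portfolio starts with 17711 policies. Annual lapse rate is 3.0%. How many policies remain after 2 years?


remaining = initial * (1 - lapse)^years
= 17711 * (1 - 0.03)^2
= 17711 * 0.9409
= 16664.2799


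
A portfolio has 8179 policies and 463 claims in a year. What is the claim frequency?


frequency = claims / policies
= 463 / 8179
= 0.0566


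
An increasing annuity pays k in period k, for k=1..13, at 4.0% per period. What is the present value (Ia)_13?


(Ia)_n = sum_{k=1}^{n} k * v^k, v = 1/(1+i)
v = 0.961538
Sum computed term by term:
(Ia)_13 = 64.4403


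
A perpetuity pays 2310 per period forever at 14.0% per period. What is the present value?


PV = PMT / i
= 2310 / 0.14
= 16500.0


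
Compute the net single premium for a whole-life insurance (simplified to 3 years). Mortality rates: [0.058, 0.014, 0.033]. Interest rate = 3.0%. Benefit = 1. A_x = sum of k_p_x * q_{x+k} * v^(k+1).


v = 0.970874
Year 0: k_p_x=1.0, q=0.058, term=0.056311
Year 1: k_p_x=0.942, q=0.014, term=0.012431
Year 2: k_p_x=0.928812, q=0.033, term=0.02805
A_x = 0.0968


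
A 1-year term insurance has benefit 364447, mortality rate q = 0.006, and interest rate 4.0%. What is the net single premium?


NSP = benefit * q * v
v = 1/(1+i) = 0.961538
NSP = 364447 * 0.006 * 0.961538
= 2102.5788


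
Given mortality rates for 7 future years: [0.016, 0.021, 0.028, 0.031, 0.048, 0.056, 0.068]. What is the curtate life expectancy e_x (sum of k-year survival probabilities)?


e_x = sum_{k=1}^{n} k_p_x
k_p_x values:
  1_p_x = 0.984
  2_p_x = 0.963336
  3_p_x = 0.936363
  4_p_x = 0.907335
  5_p_x = 0.863783
  6_p_x = 0.815411
  7_p_x = 0.759963
e_x = 6.2302


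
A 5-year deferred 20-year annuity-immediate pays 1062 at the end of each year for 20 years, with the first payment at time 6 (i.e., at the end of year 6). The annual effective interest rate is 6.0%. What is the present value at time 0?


PV at time 5 of the 20-year annuity-immediate:
a_n = 1062 * (1-(1+0.06)^(-20))/0.06 = 12181.0563
Discount back 5 years to time 0:
PV = 12181.0563 * (1+0.06)^(-5)
= 12181.0563 * 0.747258
= 9102.3939


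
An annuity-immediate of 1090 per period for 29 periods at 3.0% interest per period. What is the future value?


FV = PMT * ((1+i)^n - 1) / i
= 1090 * ((1.03)^29 - 1) / 0.03
= 1090 * (2.356566 - 1) / 0.03
= 49288.5467


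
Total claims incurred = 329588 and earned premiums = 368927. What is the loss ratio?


Loss ratio = claims / premiums
= 329588 / 368927
= 0.8934


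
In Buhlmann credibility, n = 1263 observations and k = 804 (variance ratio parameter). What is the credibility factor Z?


Z = n / (n + k)
= 1263 / (1263 + 804)
= 1263 / 2067
= 0.611


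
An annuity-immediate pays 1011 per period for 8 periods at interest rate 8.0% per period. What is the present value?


PV = PMT * (1 - (1+i)^(-n)) / i
= 1011 * (1 - (1+0.08)^(-8)) / 0.08
= 1011 * (1 - 0.540269) / 0.08
= 1011 * 5.746639
= 5809.852


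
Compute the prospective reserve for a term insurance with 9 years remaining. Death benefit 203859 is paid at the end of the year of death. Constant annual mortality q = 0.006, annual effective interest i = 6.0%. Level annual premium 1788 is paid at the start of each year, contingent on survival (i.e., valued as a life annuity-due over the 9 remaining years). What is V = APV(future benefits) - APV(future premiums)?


v = 1/(1+i) = 0.943396
APV(future benefits) per unit = sum_{k=0}^{8} k_p_x * q * v^(k+1) = 0.039937
APV(future benefits) = 203859 * 0.039937 = 8141.5279
Life annuity-due factor ä_{x:9} = sum_{k=0}^{8} k_p_x * v^k = 7.055546
APV(future premiums) = 1788 * 7.055546 = 12615.3167
V = 8141.5279 - 12615.3167
= -4473.7888


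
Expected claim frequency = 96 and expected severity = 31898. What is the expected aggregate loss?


E[S] = E[N] * E[X]
= 96 * 31898
= 3.0622e+06


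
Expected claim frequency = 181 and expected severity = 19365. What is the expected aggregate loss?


E[S] = E[N] * E[X]
= 181 * 19365
= 3.5051e+06


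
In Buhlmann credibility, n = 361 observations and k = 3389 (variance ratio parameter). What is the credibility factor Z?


Z = n / (n + k)
= 361 / (361 + 3389)
= 361 / 3750
= 0.0963


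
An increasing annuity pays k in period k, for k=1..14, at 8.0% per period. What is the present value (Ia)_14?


(Ia)_n = sum_{k=1}^{n} k * v^k, v = 1/(1+i)
v = 0.925926
Sum computed term by term:
(Ia)_14 = 51.7165


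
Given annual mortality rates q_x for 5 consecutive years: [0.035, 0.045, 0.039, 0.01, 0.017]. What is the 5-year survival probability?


p_k = 1 - q_k for each year
Survival = product of (1 - q_k)
= 0.965 * 0.955 * 0.961 * 0.99 * 0.983
= 0.8619


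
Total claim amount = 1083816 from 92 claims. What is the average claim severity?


severity = total / number
= 1083816 / 92
= 11780.6087


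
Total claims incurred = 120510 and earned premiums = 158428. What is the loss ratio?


Loss ratio = claims / premiums
= 120510 / 158428
= 0.7607


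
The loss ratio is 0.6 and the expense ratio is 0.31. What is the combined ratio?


Combined ratio = loss ratio + expense ratio
= 0.6 + 0.31
= 0.91


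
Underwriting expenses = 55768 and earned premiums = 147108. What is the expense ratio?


Expense ratio = expenses / premiums
= 55768 / 147108
= 0.3791


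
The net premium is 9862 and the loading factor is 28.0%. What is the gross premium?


Gross = net * (1 + loading)
= 9862 * (1 + 0.28)
= 9862 * 1.28
= 12623.36


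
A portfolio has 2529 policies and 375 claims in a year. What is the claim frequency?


frequency = claims / policies
= 375 / 2529
= 0.1483


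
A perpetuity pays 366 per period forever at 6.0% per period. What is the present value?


PV = PMT / i
= 366 / 0.06
= 6100.0


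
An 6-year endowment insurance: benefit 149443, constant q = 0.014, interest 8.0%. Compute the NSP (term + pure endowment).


Term component = 9369.1954
Pure endowment = 6_p_x * v^6 * benefit = 0.918886 * 0.63017 * 149443 = 86535.5452
NSP = 95904.7406


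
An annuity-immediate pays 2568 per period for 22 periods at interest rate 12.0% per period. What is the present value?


PV = PMT * (1 - (1+i)^(-n)) / i
= 2568 * (1 - (1+0.12)^(-22)) / 0.12
= 2568 * (1 - 0.082643) / 0.12
= 2568 * 7.644646
= 19631.4503


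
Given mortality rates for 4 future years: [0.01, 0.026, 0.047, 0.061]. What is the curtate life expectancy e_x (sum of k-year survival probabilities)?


e_x = sum_{k=1}^{n} k_p_x
k_p_x values:
  1_p_x = 0.99
  2_p_x = 0.96426
  3_p_x = 0.91894
  4_p_x = 0.862884
e_x = 3.7361


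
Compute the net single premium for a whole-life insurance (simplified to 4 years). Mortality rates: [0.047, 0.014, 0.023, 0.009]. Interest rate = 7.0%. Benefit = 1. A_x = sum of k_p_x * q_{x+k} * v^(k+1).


v = 0.934579
Year 0: k_p_x=1.0, q=0.047, term=0.043925
Year 1: k_p_x=0.953, q=0.014, term=0.011653
Year 2: k_p_x=0.939658, q=0.023, term=0.017642
Year 3: k_p_x=0.918046, q=0.009, term=0.006303
A_x = 0.0795


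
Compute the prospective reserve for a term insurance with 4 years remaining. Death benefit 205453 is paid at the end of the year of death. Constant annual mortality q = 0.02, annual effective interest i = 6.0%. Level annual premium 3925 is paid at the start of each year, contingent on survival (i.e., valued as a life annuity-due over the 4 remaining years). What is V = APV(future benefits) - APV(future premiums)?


v = 1/(1+i) = 0.943396
APV(future benefits) per unit = sum_{k=0}^{3} k_p_x * q * v^(k+1) = 0.06735
APV(future benefits) = 205453 * 0.06735 = 13837.1581
Life annuity-due factor ä_{x:4} = sum_{k=0}^{3} k_p_x * v^k = 3.569524
APV(future premiums) = 3925 * 3.569524 = 14010.3811
V = 13837.1581 - 14010.3811
= -173.2229


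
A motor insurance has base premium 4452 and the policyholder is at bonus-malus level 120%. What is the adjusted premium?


adjusted = base * BM_level / 100
= 4452 * 120 / 100
= 4452 * 1.2
= 5342.4


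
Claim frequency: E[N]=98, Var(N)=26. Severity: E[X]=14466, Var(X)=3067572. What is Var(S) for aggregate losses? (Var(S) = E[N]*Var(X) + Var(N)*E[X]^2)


Var(S) = E[N]*Var(X) + Var(N)*E[X]^2
= 98*3067572 + 26*14466^2
= 300622056 + 5440894056
= 5.7415e+09


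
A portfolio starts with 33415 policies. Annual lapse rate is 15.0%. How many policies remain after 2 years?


remaining = initial * (1 - lapse)^years
= 33415 * (1 - 0.15)^2
= 33415 * 0.7225
= 24142.3375


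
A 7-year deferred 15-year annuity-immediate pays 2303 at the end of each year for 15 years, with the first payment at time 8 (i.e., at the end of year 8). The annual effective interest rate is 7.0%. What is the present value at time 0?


PV at time 7 of the 15-year annuity-immediate:
a_n = 2303 * (1-(1+0.07)^(-15))/0.07 = 20975.526
Discount back 7 years to time 0:
PV = 20975.526 * (1+0.07)^(-7)
= 20975.526 * 0.62275
= 13062.5034


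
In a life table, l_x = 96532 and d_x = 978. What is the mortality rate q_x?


q_x = d_x / l_x
= 978 / 96532
= 0.0101


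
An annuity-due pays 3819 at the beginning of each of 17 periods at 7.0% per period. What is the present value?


PV_due = PMT * (1-(1+i)^(-n))/i * (1+i)
PV_immediate = 37285.7486
PV_due = 37285.7486 * 1.07
= 39895.751


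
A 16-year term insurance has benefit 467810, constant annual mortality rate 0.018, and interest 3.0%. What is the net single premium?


NSP = benefit * sum_{k=0}^{n-1} k_p_x * q * v^(k+1)
With constant q=0.018, v=0.970874
Sum = 0.200249
NSP = 467810 * 0.200249
= 93678.5209


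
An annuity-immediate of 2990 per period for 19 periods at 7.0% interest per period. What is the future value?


FV = PMT * ((1+i)^n - 1) / i
= 2990 * ((1.07)^19 - 1) / 0.07
= 2990 * (3.616528 - 1) / 0.07
= 111763.1047


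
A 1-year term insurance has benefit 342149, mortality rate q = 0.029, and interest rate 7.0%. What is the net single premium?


NSP = benefit * q * v
v = 1/(1+i) = 0.934579
NSP = 342149 * 0.029 * 0.934579
= 9273.1972


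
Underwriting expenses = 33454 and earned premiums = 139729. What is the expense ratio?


Expense ratio = expenses / premiums
= 33454 / 139729
= 0.2394


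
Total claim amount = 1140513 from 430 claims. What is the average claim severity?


severity = total / number
= 1140513 / 430
= 2652.3558


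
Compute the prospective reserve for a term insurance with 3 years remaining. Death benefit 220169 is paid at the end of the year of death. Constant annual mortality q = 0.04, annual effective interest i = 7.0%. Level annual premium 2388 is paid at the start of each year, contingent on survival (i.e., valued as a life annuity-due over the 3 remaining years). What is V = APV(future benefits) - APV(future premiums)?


v = 1/(1+i) = 0.934579
APV(future benefits) per unit = sum_{k=0}^{2} k_p_x * q * v^(k+1) = 0.101015
APV(future benefits) = 220169 * 0.101015 = 22240.4221
Life annuity-due factor ä_{x:3} = sum_{k=0}^{2} k_p_x * v^k = 2.702157
APV(future premiums) = 2388 * 2.702157 = 6452.7519
V = 22240.4221 - 6452.7519
= 15787.6702


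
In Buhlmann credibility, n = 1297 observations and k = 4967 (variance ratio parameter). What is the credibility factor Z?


Z = n / (n + k)
= 1297 / (1297 + 4967)
= 1297 / 6264
= 0.2071


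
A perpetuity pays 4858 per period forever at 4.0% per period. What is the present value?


PV = PMT / i
= 4858 / 0.04
= 121450.0


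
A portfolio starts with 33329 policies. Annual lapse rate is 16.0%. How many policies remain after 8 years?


remaining = initial * (1 - lapse)^years
= 33329 * (1 - 0.16)^8
= 33329 * 0.247876
= 8261.4556


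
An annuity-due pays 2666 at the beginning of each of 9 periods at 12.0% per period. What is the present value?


PV_due = PMT * (1-(1+i)^(-n))/i * (1+i)
PV_immediate = 14205.1139
PV_due = 14205.1139 * 1.12
= 15909.7276


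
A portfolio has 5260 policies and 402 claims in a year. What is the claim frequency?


frequency = claims / policies
= 402 / 5260
= 0.0764


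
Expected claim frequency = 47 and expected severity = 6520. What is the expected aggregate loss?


E[S] = E[N] * E[X]
= 47 * 6520
= 306440


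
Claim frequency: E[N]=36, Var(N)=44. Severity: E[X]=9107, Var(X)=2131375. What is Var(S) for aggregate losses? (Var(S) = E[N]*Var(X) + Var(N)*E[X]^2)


Var(S) = E[N]*Var(X) + Var(N)*E[X]^2
= 36*2131375 + 44*9107^2
= 76729500 + 3649247756
= 3.7260e+09


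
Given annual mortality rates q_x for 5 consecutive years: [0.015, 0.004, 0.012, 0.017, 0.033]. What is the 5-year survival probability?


p_k = 1 - q_k for each year
Survival = product of (1 - q_k)
= 0.985 * 0.996 * 0.988 * 0.983 * 0.967
= 0.9214


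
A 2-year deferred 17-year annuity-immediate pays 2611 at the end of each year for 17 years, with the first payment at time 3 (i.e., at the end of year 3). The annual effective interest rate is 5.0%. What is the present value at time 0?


PV at time 2 of the 17-year annuity-immediate:
a_n = 2611 * (1-(1+0.05)^(-17))/0.05 = 29436.587
Discount back 2 years to time 0:
PV = 29436.587 * (1+0.05)^(-2)
= 29436.587 * 0.907029
= 26699.8521


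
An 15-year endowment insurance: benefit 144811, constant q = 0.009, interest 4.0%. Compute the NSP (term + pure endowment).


Term component = 13702.0075
Pure endowment = 15_p_x * v^15 * benefit = 0.873182 * 0.555265 * 144811 = 70211.1813
NSP = 83913.1889


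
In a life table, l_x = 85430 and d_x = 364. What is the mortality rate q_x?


q_x = d_x / l_x
= 364 / 85430
= 0.0043


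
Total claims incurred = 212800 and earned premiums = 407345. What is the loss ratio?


Loss ratio = claims / premiums
= 212800 / 407345
= 0.5224


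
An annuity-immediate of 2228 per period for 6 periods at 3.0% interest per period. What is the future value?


FV = PMT * ((1+i)^n - 1) / i
= 2228 * ((1.03)^6 - 1) / 0.03
= 2228 * (1.194052 - 1) / 0.03
= 14411.6172


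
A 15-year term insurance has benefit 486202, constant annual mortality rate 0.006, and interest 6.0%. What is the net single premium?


NSP = benefit * sum_{k=0}^{n-1} k_p_x * q * v^(k+1)
With constant q=0.006, v=0.943396
Sum = 0.05625
NSP = 486202 * 0.05625
= 27348.9426


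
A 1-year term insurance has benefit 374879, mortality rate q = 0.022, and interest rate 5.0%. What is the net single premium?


NSP = benefit * q * v
v = 1/(1+i) = 0.952381
NSP = 374879 * 0.022 * 0.952381
= 7854.6076


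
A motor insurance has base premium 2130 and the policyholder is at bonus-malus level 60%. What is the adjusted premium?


adjusted = base * BM_level / 100
= 2130 * 60 / 100
= 2130 * 0.6
= 1278.0


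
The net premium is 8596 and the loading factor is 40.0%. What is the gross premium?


Gross = net * (1 + loading)
= 8596 * (1 + 0.4)
= 8596 * 1.4
= 12034.4


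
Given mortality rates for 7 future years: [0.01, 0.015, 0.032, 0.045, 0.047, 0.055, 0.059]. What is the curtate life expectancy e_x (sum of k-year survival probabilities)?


e_x = sum_{k=1}^{n} k_p_x
k_p_x values:
  1_p_x = 0.99
  2_p_x = 0.97515
  3_p_x = 0.943945
  4_p_x = 0.901468
  5_p_x = 0.859099
  6_p_x = 0.811848
  7_p_x = 0.763949
e_x = 6.2455


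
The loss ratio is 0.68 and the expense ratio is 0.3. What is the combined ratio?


Combined ratio = loss ratio + expense ratio
= 0.68 + 0.3
= 0.98


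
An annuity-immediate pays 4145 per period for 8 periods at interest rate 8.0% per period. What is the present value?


PV = PMT * (1 - (1+i)^(-n)) / i
= 4145 * (1 - (1+0.08)^(-8)) / 0.08
= 4145 * (1 - 0.540269) / 0.08
= 4145 * 5.746639
= 23819.8184


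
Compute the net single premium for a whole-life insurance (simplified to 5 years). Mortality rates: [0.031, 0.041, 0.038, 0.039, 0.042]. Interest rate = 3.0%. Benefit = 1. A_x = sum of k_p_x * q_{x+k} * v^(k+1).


v = 0.970874
Year 0: k_p_x=1.0, q=0.031, term=0.030097
Year 1: k_p_x=0.969, q=0.041, term=0.037448
Year 2: k_p_x=0.929271, q=0.038, term=0.032316
Year 3: k_p_x=0.893959, q=0.039, term=0.030977
Year 4: k_p_x=0.859094, q=0.042, term=0.031125
A_x = 0.162


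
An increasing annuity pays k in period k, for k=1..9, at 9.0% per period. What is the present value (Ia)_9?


(Ia)_n = sum_{k=1}^{n} k * v^k, v = 1/(1+i)
v = 0.917431
Sum computed term by term:
(Ia)_9 = 26.5663


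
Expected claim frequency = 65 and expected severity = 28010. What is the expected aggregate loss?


E[S] = E[N] * E[X]
= 65 * 28010
= 1.8206e+06


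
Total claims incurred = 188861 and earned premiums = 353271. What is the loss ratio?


Loss ratio = claims / premiums
= 188861 / 353271
= 0.5346


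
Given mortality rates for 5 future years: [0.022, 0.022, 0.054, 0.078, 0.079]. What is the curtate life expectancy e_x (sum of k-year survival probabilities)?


e_x = sum_{k=1}^{n} k_p_x
k_p_x values:
  1_p_x = 0.978
  2_p_x = 0.956484
  3_p_x = 0.904834
  4_p_x = 0.834257
  5_p_x = 0.768351
e_x = 4.4419


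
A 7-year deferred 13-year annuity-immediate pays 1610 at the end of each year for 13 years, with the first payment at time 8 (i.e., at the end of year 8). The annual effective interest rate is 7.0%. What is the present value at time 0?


PV at time 7 of the 13-year annuity-immediate:
a_n = 1610 * (1-(1+0.07)^(-13))/0.07 = 13455.8177
Discount back 7 years to time 0:
PV = 13455.8177 * (1+0.07)^(-7)
= 13455.8177 * 0.62275
= 8379.607


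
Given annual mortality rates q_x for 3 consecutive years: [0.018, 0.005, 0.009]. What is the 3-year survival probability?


p_k = 1 - q_k for each year
Survival = product of (1 - q_k)
= 0.982 * 0.995 * 0.991
= 0.9683


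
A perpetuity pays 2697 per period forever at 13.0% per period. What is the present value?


PV = PMT / i
= 2697 / 0.13
= 20746.1538


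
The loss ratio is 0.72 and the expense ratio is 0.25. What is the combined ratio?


Combined ratio = loss ratio + expense ratio
= 0.72 + 0.25
= 0.97


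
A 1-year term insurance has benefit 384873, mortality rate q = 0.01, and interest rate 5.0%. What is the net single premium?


NSP = benefit * q * v
v = 1/(1+i) = 0.952381
NSP = 384873 * 0.01 * 0.952381
= 3665.4571


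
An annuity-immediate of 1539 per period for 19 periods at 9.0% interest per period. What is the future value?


FV = PMT * ((1+i)^n - 1) / i
= 1539 * ((1.09)^19 - 1) / 0.09
= 1539 * (5.141661 - 1) / 0.09
= 70822.4075


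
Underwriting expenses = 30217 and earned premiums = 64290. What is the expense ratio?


Expense ratio = expenses / premiums
= 30217 / 64290
= 0.47


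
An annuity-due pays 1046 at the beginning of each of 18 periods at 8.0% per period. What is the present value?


PV_due = PMT * (1-(1+i)^(-n))/i * (1+i)
PV_immediate = 9802.9939
PV_due = 9802.9939 * 1.08
= 10587.2335


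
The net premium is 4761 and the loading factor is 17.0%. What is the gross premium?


Gross = net * (1 + loading)
= 4761 * (1 + 0.17)
= 4761 * 1.17
= 5570.37


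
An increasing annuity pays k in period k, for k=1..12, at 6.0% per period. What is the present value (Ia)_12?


(Ia)_n = sum_{k=1}^{n} k * v^k, v = 1/(1+i)
v = 0.943396
Sum computed term by term:
(Ia)_12 = 48.7207


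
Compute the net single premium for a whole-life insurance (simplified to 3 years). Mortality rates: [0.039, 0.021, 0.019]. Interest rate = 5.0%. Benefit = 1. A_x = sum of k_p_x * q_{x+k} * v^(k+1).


v = 0.952381
Year 0: k_p_x=1.0, q=0.039, term=0.037143
Year 1: k_p_x=0.961, q=0.021, term=0.018305
Year 2: k_p_x=0.940819, q=0.019, term=0.015442
A_x = 0.0709


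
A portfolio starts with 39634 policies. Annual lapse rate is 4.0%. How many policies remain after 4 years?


remaining = initial * (1 - lapse)^years
= 39634 * (1 - 0.04)^4
= 39634 * 0.849347
= 33663.0016


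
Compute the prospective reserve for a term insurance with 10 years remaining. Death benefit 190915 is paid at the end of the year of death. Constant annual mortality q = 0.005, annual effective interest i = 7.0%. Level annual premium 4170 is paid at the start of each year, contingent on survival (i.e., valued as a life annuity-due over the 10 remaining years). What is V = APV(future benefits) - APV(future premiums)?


v = 1/(1+i) = 0.934579
APV(future benefits) per unit = sum_{k=0}^{9} k_p_x * q * v^(k+1) = 0.034434
APV(future benefits) = 190915 * 0.034434 = 6573.8887
Life annuity-due factor ä_{x:10} = sum_{k=0}^{9} k_p_x * v^k = 7.368788
APV(future premiums) = 4170 * 7.368788 = 30727.8464
V = 6573.8887 - 30727.8464
= -24153.9577


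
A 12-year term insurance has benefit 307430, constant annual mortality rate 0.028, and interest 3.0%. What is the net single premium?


NSP = benefit * sum_{k=0}^{n-1} k_p_x * q * v^(k+1)
With constant q=0.028, v=0.970874
Sum = 0.241946
NSP = 307430 * 0.241946
= 74381.5821


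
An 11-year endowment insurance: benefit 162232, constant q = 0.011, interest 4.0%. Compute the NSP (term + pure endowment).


Term component = 14865.492
Pure endowment = 11_p_x * v^11 * benefit = 0.88544 * 0.649581 * 162232 = 93310.1736
NSP = 108175.6656


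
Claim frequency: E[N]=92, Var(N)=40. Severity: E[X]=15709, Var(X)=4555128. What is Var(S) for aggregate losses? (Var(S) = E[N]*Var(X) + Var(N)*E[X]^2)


Var(S) = E[N]*Var(X) + Var(N)*E[X]^2
= 92*4555128 + 40*15709^2
= 419071776 + 9870907240
= 1.0290e+10


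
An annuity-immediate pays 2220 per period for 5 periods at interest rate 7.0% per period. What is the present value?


PV = PMT * (1 - (1+i)^(-n)) / i
= 2220 * (1 - (1+0.07)^(-5)) / 0.07
= 2220 * (1 - 0.712986) / 0.07
= 2220 * 4.100197
= 9102.4383


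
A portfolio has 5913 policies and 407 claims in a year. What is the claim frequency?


frequency = claims / policies
= 407 / 5913
= 0.0688


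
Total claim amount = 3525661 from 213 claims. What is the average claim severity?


severity = total / number
= 3525661 / 213
= 16552.3991


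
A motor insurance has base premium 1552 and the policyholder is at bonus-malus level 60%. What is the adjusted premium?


adjusted = base * BM_level / 100
= 1552 * 60 / 100
= 1552 * 0.6
= 931.2


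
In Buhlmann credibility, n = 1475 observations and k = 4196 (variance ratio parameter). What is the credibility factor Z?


Z = n / (n + k)
= 1475 / (1475 + 4196)
= 1475 / 5671
= 0.2601


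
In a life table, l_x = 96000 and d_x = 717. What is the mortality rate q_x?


q_x = d_x / l_x
= 717 / 96000
= 0.0075


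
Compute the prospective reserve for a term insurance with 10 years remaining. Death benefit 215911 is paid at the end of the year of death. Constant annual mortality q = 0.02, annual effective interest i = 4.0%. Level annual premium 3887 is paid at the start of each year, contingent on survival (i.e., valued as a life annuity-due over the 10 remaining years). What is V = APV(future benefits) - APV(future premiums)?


v = 1/(1+i) = 0.961538
APV(future benefits) per unit = sum_{k=0}^{9} k_p_x * q * v^(k+1) = 0.149338
APV(future benefits) = 215911 * 0.149338 = 32243.7809
Life annuity-due factor ä_{x:10} = sum_{k=0}^{9} k_p_x * v^k = 7.765591
APV(future premiums) = 3887 * 7.765591 = 30184.8538
V = 32243.7809 - 30184.8538
= 2058.9271


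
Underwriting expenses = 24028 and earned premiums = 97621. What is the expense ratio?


Expense ratio = expenses / premiums
= 24028 / 97621
= 0.2461


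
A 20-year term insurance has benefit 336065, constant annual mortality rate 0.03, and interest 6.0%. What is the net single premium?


NSP = benefit * sum_{k=0}^{n-1} k_p_x * q * v^(k+1)
With constant q=0.03, v=0.943396
Sum = 0.276814
NSP = 336065 * 0.276814
= 93027.5365


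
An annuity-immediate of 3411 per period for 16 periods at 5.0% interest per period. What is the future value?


FV = PMT * ((1+i)^n - 1) / i
= 3411 * ((1.05)^16 - 1) / 0.05
= 3411 * (2.182875 - 1) / 0.05
= 80695.7044


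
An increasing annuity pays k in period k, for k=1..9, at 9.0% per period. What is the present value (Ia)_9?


(Ia)_n = sum_{k=1}^{n} k * v^k, v = 1/(1+i)
v = 0.917431
Sum computed term by term:
(Ia)_9 = 26.5663


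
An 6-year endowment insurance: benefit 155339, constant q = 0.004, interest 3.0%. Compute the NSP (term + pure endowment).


Term component = 3333.6743
Pure endowment = 6_p_x * v^6 * benefit = 0.976239 * 0.837484 * 155339 = 127002.7683
NSP = 130336.4426


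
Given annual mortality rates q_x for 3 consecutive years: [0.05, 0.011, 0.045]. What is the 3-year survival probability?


p_k = 1 - q_k for each year
Survival = product of (1 - q_k)
= 0.95 * 0.989 * 0.955
= 0.8973


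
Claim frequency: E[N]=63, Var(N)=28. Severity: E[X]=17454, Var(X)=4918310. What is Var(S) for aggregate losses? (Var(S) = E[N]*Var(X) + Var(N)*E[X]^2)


Var(S) = E[N]*Var(X) + Var(N)*E[X]^2
= 63*4918310 + 28*17454^2
= 309853530 + 8529979248
= 8.8398e+09


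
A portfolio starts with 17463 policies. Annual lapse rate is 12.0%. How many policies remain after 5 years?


remaining = initial * (1 - lapse)^years
= 17463 * (1 - 0.12)^5
= 17463 * 0.527732
= 9215.7825


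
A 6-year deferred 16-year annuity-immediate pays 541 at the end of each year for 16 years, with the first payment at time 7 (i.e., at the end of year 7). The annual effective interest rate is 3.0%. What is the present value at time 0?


PV at time 6 of the 16-year annuity-immediate:
a_n = 541 * (1-(1+0.03)^(-16))/0.03 = 6795.5562
Discount back 6 years to time 0:
PV = 6795.5562 * (1+0.03)^(-6)
= 6795.5562 * 0.837484
= 5691.1713


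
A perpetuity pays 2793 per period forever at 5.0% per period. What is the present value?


PV = PMT / i
= 2793 / 0.05
= 55860.0


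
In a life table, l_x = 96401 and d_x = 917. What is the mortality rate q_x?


q_x = d_x / l_x
= 917 / 96401
= 0.0095


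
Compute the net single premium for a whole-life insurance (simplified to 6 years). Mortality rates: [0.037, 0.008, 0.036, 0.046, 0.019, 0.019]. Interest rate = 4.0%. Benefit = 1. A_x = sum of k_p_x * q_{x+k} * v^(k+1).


v = 0.961538
Year 0: k_p_x=1.0, q=0.037, term=0.035577
Year 1: k_p_x=0.963, q=0.008, term=0.007123
Year 2: k_p_x=0.955296, q=0.036, term=0.030573
Year 3: k_p_x=0.920905, q=0.046, term=0.036211
Year 4: k_p_x=0.878544, q=0.019, term=0.01372
Year 5: k_p_x=0.861851, q=0.019, term=0.012942
A_x = 0.1361


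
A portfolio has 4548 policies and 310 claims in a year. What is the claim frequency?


frequency = claims / policies
= 310 / 4548
= 0.0682


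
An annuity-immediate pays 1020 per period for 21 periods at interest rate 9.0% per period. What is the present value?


PV = PMT * (1 - (1+i)^(-n)) / i
= 1020 * (1 - (1+0.09)^(-21)) / 0.09
= 1020 * (1 - 0.163698) / 0.09
= 1020 * 9.292244
= 9478.0886


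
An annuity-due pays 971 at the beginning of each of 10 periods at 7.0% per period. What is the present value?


PV_due = PMT * (1-(1+i)^(-n))/i * (1+i)
PV_immediate = 6819.8977
PV_due = 6819.8977 * 1.07
= 7297.2905


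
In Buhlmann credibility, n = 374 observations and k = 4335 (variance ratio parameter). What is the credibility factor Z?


Z = n / (n + k)
= 374 / (374 + 4335)
= 374 / 4709
= 0.0794


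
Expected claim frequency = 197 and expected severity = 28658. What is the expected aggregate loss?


E[S] = E[N] * E[X]
= 197 * 28658
= 5.6456e+06


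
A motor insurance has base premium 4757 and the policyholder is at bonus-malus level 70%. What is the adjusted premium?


adjusted = base * BM_level / 100
= 4757 * 70 / 100
= 4757 * 0.7
= 3329.9


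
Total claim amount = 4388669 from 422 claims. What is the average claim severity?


severity = total / number
= 4388669 / 422
= 10399.6896


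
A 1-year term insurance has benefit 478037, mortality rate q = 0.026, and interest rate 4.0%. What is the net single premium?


NSP = benefit * q * v
v = 1/(1+i) = 0.961538
NSP = 478037 * 0.026 * 0.961538
= 11950.925


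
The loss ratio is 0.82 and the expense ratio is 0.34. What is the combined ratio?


Combined ratio = loss ratio + expense ratio
= 0.82 + 0.34
= 1.16


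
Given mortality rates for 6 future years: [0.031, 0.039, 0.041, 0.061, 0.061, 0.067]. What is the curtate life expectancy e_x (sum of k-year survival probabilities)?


e_x = sum_{k=1}^{n} k_p_x
k_p_x values:
  1_p_x = 0.969
  2_p_x = 0.931209
  3_p_x = 0.893029
  4_p_x = 0.838555
  5_p_x = 0.787403
  6_p_x = 0.734647
e_x = 5.1538


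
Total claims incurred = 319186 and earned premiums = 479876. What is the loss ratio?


Loss ratio = claims / premiums
= 319186 / 479876
= 0.6651


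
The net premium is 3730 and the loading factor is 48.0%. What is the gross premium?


Gross = net * (1 + loading)
= 3730 * (1 + 0.48)
= 3730 * 1.48
= 5520.4


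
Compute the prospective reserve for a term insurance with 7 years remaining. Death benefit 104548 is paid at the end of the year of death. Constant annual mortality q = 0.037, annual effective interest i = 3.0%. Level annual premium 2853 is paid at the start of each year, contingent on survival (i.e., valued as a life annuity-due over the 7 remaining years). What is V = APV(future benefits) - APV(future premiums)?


v = 1/(1+i) = 0.970874
APV(future benefits) per unit = sum_{k=0}^{6} k_p_x * q * v^(k+1) = 0.207373
APV(future benefits) = 104548 * 0.207373 = 21680.4139
Life annuity-due factor ä_{x:7} = sum_{k=0}^{6} k_p_x * v^k = 5.772811
APV(future premiums) = 2853 * 5.772811 = 16469.8298
V = 21680.4139 - 16469.8298
= 5210.5841


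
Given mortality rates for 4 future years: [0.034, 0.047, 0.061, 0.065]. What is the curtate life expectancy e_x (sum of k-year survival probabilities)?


e_x = sum_{k=1}^{n} k_p_x
k_p_x values:
  1_p_x = 0.966
  2_p_x = 0.920598
  3_p_x = 0.864442
  4_p_x = 0.808253
e_x = 3.5593


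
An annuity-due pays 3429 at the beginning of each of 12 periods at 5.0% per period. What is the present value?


PV_due = PMT * (1-(1+i)^(-n))/i * (1+i)
PV_immediate = 30392.0899
PV_due = 30392.0899 * 1.05
= 31911.6944


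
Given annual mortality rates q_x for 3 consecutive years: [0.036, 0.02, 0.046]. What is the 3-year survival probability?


p_k = 1 - q_k for each year
Survival = product of (1 - q_k)
= 0.964 * 0.98 * 0.954
= 0.9013


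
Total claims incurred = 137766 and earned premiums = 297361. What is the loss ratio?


Loss ratio = claims / premiums
= 137766 / 297361
= 0.4633
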